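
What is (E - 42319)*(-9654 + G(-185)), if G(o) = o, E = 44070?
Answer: -17228089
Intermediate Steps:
(E - 42319)*(-9654 + G(-185)) = (44070 - 42319)*(-9654 - 185) = 1751*(-9839) = -17228089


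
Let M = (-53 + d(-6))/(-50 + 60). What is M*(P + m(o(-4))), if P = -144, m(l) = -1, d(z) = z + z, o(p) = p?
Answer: 1885/2 ≈ 942.50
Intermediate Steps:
d(z) = 2*z
M = -13/2 (M = (-53 + 2*(-6))/(-50 + 60) = (-53 - 12)/10 = -65*⅒ = -13/2 ≈ -6.5000)
M*(P + m(o(-4))) = -13*(-144 - 1)/2 = -13/2*(-145) = 1885/2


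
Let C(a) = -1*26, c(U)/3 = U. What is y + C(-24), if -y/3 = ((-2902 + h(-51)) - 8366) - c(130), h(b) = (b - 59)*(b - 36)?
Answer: 6238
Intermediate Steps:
h(b) = (-59 + b)*(-36 + b)
c(U) = 3*U
C(a) = -26
y = 6264 (y = -3*(((-2902 + (2124 + (-51)² - 95*(-51))) - 8366) - 3*130) = -3*(((-2902 + (2124 + 2601 + 4845)) - 8366) - 1*390) = -3*(((-2902 + 9570) - 8366) - 390) = -3*((6668 - 8366) - 390) = -3*(-1698 - 390) = -3*(-2088) = 6264)
y + C(-24) = 6264 - 26 = 6238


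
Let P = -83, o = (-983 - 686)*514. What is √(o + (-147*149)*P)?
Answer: √960083 ≈ 979.84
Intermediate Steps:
o = -857866 (o = -1669*514 = -857866)
√(o + (-147*149)*P) = √(-857866 - 147*149*(-83)) = √(-857866 - 21903*(-83)) = √(-857866 + 1817949) = √960083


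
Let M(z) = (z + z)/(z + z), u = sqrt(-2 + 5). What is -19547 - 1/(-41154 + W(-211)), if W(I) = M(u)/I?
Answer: -169736276554/8683495 ≈ -19547.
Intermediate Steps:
u = sqrt(3) ≈ 1.7320
M(z) = 1 (M(z) = (2*z)/((2*z)) = (2*z)*(1/(2*z)) = 1)
W(I) = 1/I
-19547 - 1/(-41154 + W(-211)) = -19547 - 1/(-41154 + 1/(-211)) = -19547 - 1/(-41154 - 1/211) = -19547 - 1/(-8683495/211) = -19547 - 1*(-211/8683495) = -19547 + 211/8683495 = -169736276554/8683495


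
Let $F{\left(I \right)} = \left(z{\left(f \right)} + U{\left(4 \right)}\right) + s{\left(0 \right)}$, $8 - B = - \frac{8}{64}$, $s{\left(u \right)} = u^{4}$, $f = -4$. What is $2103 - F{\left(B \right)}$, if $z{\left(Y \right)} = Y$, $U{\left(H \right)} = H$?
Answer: $2103$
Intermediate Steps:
$B = \frac{65}{8}$ ($B = 8 - - \frac{8}{64} = 8 - \left(-8\right) \frac{1}{64} = 8 - - \frac{1}{8} = 8 + \frac{1}{8} = \frac{65}{8} \approx 8.125$)
$F{\left(I \right)} = 0$ ($F{\left(I \right)} = \left(-4 + 4\right) + 0^{4} = 0 + 0 = 0$)
$2103 - F{\left(B \right)} = 2103 - 0 = 2103 + 0 = 2103$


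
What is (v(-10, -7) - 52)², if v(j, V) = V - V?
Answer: 2704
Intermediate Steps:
v(j, V) = 0
(v(-10, -7) - 52)² = (0 - 52)² = (-52)² = 2704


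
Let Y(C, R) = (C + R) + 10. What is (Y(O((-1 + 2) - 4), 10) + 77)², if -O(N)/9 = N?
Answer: 15376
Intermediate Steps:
O(N) = -9*N
Y(C, R) = 10 + C + R
(Y(O((-1 + 2) - 4), 10) + 77)² = ((10 - 9*((-1 + 2) - 4) + 10) + 77)² = ((10 - 9*(1 - 4) + 10) + 77)² = ((10 - 9*(-3) + 10) + 77)² = ((10 + 27 + 10) + 77)² = (47 + 77)² = 124² = 15376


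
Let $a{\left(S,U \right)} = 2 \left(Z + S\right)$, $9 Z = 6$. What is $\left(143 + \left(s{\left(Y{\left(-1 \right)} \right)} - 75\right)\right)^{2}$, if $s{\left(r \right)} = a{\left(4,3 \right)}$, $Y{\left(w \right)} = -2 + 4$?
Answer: $\frac{53824}{9} \approx 5980.4$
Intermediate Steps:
$Z = \frac{2}{3}$ ($Z = \frac{1}{9} \cdot 6 = \frac{2}{3} \approx 0.66667$)
$a{\left(S,U \right)} = \frac{4}{3} + 2 S$ ($a{\left(S,U \right)} = 2 \left(\frac{2}{3} + S\right) = \frac{4}{3} + 2 S$)
$Y{\left(w \right)} = 2$
$s{\left(r \right)} = \frac{28}{3}$ ($s{\left(r \right)} = \frac{4}{3} + 2 \cdot 4 = \frac{4}{3} + 8 = \frac{28}{3}$)
$\left(143 + \left(s{\left(Y{\left(-1 \right)} \right)} - 75\right)\right)^{2} = \left(143 + \left(\frac{28}{3} - 75\right)\right)^{2} = \left(143 - \frac{197}{3}\right)^{2} = \left(\frac{232}{3}\right)^{2} = \frac{53824}{9}$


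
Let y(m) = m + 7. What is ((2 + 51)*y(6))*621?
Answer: 427869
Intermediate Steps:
y(m) = 7 + m
((2 + 51)*y(6))*621 = ((2 + 51)*(7 + 6))*621 = (53*13)*621 = 689*621 = 427869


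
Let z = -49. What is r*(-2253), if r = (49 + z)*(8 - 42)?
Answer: 0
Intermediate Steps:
r = 0 (r = (49 - 49)*(8 - 42) = 0*(-34) = 0)
r*(-2253) = 0*(-2253) = 0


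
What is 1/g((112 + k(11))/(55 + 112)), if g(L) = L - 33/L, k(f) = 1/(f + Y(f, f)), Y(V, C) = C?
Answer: -9056410/439366883 ≈ -0.020612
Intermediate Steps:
k(f) = 1/(2*f) (k(f) = 1/(f + f) = 1/(2*f))
1/g((112 + k(11))/(55 + 112)) = 1/((112 + (½)/11)/(55 + 112) - 33*(55 + 112)/(112 + (½)/11)) = 1/((112 + (½)*(1/11))/167 - 33*167/(112 + (½)*(1/11))) = 1/((112 + 1/22)*(1/167) - 33*167/(112 + 1/22)) = 1/((2465/22)*(1/167) - 33/((2465/22)*(1/167))) = 1/(2465/3674 - 33/2465/3674) = 1/(2465/3674 - 33*3674/2465) = 1/(2465/3674 - 121242/2465) = 1/(-439366883/9056410) = -9056410/439366883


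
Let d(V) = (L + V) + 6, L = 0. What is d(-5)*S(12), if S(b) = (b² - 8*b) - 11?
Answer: 37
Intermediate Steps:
S(b) = -11 + b² - 8*b
d(V) = 6 + V (d(V) = (0 + V) + 6 = V + 6 = 6 + V)
d(-5)*S(12) = (6 - 5)*(-11 + 12² - 8*12) = 1*(-11 + 144 - 96) = 1*37 = 37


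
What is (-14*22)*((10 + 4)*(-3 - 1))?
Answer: 17248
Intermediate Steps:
(-14*22)*((10 + 4)*(-3 - 1)) = -4312*(-4) = -308*(-56) = 17248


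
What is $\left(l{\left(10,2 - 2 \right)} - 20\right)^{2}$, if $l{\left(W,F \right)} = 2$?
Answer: $324$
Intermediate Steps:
$\left(l{\left(10,2 - 2 \right)} - 20\right)^{2} = \left(2 - 20\right)^{2} = \left(-18\right)^{2} = 324$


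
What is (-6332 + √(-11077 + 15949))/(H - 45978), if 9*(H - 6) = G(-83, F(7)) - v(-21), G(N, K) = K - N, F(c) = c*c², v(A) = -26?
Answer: 14247/103324 - 9*√1218/206648 ≈ 0.13637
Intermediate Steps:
F(c) = c³
H = 506/9 (H = 6 + ((7³ - 1*(-83)) - 1*(-26))/9 = 6 + ((343 + 83) + 26)/9 = 6 + (426 + 26)/9 = 6 + (⅑)*452 = 6 + 452/9 = 506/9 ≈ 56.222)
(-6332 + √(-11077 + 15949))/(H - 45978) = (-6332 + √(-11077 + 15949))/(506/9 - 45978) = (-6332 + √4872)/(-413296/9) = (-6332 + 2*√1218)*(-9/413296) = 14247/103324 - 9*√1218/206648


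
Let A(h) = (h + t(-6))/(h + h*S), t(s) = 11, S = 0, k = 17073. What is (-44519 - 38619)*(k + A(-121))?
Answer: -1419490654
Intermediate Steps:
A(h) = (11 + h)/h (A(h) = (h + 11)/(h + h*0) = (11 + h)/(h + 0) = (11 + h)/h)
(-44519 - 38619)*(k + A(-121)) = (-44519 - 38619)*(17073 + (11 - 121)/(-121)) = -83138*(17073 - 1/121*(-110)) = -83138*(17073 + 10/11) = -83138*187813/11 = -1419490654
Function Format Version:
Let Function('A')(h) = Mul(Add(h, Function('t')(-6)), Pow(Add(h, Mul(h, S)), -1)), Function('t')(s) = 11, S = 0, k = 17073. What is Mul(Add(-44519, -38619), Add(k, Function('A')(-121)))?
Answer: -1419490654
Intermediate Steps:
Function('A')(h) = Mul(Pow(h, -1), Add(11, h)) (Function('A')(h) = Mul(Add(h, 11), Pow(Add(h, Mul(h, 0)), -1)) = Mul(Add(11, h), Pow(Add(h, 0), -1)) = Mul(Add(11, h), Pow(h, -1)) = Mul(Pow(h, -1), Add(11, h)))
Mul(Add(-44519, -38619), Add(k, Function('A')(-121))) = Mul(Add(-44519, -38619), Add(17073, Mul(Pow(-121, -1), Add(11, -121)))) = Mul(-83138, Add(17073, Mul(Rational(-1, 121), -110))) = Mul(-83138, Add(17073, Rational(10, 11))) = Mul(-83138, Rational(187813, 11)) = -1419490654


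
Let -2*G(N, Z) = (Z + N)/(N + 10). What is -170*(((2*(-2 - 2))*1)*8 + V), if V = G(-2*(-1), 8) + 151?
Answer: -88315/6 ≈ -14719.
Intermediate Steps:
G(N, Z) = -(N + Z)/(2*(10 + N)) (G(N, Z) = -(Z + N)/(2*(N + 10)) = -(N + Z)/(2*(10 + N)))
V = 1807/12 (V = (-(-2)*(-1) - 1*8)/(2*(10 - 2*(-1))) + 151 = (-1*2 - 8)/(2*(10 + 2)) + 151 = (½)*(-2 - 8)/12 + 151 = (½)*(1/12)*(-10) + 151 = -5/12 + 151 = 1807/12 ≈ 150.58)
-170*(((2*(-2 - 2))*1)*8 + V) = -170*(((2*(-2 - 2))*1)*8 + 1807/12) = -170*(((2*(-4))*1)*8 + 1807/12) = -170*(-8*1*8 + 1807/12) = -170*(-8*8 + 1807/12) = -170*(-64 + 1807/12) = -170*1039/12 = -88315/6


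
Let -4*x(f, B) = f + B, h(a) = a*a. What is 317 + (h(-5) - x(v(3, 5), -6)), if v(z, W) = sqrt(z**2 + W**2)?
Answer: 681/2 + sqrt(34)/4 ≈ 341.96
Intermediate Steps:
h(a) = a**2
v(z, W) = sqrt(W**2 + z**2)
x(f, B) = -B/4 - f/4 (x(f, B) = -(f + B)/4 = -(B + f)/4 = -B/4 - f/4)
317 + (h(-5) - x(v(3, 5), -6)) = 317 + ((-5)**2 - (-1/4*(-6) - sqrt(5**2 + 3**2)/4)) = 317 + (25 - (3/2 - sqrt(25 + 9)/4)) = 317 + (25 - (3/2 - sqrt(34)/4)) = 317 + (25 + (-3/2 + sqrt(34)/4)) = 317 + (47/2 + sqrt(34)/4) = 681/2 + sqrt(34)/4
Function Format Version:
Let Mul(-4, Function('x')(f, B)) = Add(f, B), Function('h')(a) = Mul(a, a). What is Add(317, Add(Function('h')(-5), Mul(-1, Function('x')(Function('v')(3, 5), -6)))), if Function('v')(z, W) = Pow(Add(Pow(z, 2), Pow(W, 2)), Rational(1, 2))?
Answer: Add(Rational(681, 2), Mul(Rational(1, 4), Pow(34, Rational(1, 2)))) ≈ 341.96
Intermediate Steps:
Function('h')(a) = Pow(a, 2)
Function('v')(z, W) = Pow(Add(Pow(W, 2), Pow(z, 2)), Rational(1, 2))
Function('x')(f, B) = Add(Mul(Rational(-1, 4), B), Mul(Rational(-1, 4), f)) (Function('x')(f, B) = Mul(Rational(-1, 4), Add(f, B)) = Mul(Rational(-1, 4), Add(B, f)) = Add(Mul(Rational(-1, 4), B), Mul(Rational(-1, 4), f)))
Add(317, Add(Function('h')(-5), Mul(-1, Function('x')(Function('v')(3, 5), -6)))) = Add(317, Add(Pow(-5, 2), Mul(-1, Add(Mul(Rational(-1, 4), -6), Mul(Rational(-1, 4), Pow(Add(Pow(5, 2), Pow(3, 2)), Rational(1, 2))))))) = Add(317, Add(25, Mul(-1, Add(Rational(3, 2), Mul(Rational(-1, 4), Pow(Add(25, 9), Rational(1, 2))))))) = Add(317, Add(25, Mul(-1, Add(Rational(3, 2), Mul(Rational(-1, 4), Pow(34, Rational(1, 2))))))) = Add(317, Add(25, Add(Rational(-3, 2), Mul(Rational(1, 4), Pow(34, Rational(1, 2)))))) = Add(317, Add(Rational(47, 2), Mul(Rational(1, 4), Pow(34, Rational(1, 2))))) = Add(Rational(681, 2), Mul(Rational(1, 4), Pow(34, Rational(1, 2))))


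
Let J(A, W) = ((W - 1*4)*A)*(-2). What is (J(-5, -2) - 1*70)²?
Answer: 16900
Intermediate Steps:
J(A, W) = -2*A*(-4 + W) (J(A, W) = ((W - 4)*A)*(-2) = ((-4 + W)*A)*(-2) = (A*(-4 + W))*(-2) = -2*A*(-4 + W))
(J(-5, -2) - 1*70)² = (2*(-5)*(4 - 1*(-2)) - 1*70)² = (2*(-5)*(4 + 2) - 70)² = (2*(-5)*6 - 70)² = (-60 - 70)² = (-130)² = 16900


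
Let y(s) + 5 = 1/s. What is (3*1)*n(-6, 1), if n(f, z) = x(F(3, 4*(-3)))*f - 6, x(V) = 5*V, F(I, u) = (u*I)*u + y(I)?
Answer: -38478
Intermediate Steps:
y(s) = -5 + 1/s
F(I, u) = -5 + 1/I + I*u**2 (F(I, u) = (u*I)*u + (-5 + 1/I) = (I*u)*u + (-5 + 1/I) = I*u**2 + (-5 + 1/I) = -5 + 1/I + I*u**2)
n(f, z) = -6 + 6410*f/3 (n(f, z) = (5*(-5 + 1/3 + 3*(4*(-3))**2))*f - 6 = (5*(-5 + 1/3 + 3*(-12)**2))*f - 6 = (5*(-5 + 1/3 + 3*144))*f - 6 = (5*(-5 + 1/3 + 432))*f - 6 = (5*(1282/3))*f - 6 = 6410*f/3 - 6 = -6 + 6410*f/3)
(3*1)*n(-6, 1) = (3*1)*(-6 + (6410/3)*(-6)) = 3*(-6 - 12820) = 3*(-12826) = -38478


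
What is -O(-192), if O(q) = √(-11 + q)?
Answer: -I*√203 ≈ -14.248*I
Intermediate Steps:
-O(-192) = -√(-11 - 192) = -√(-203) = -I*√203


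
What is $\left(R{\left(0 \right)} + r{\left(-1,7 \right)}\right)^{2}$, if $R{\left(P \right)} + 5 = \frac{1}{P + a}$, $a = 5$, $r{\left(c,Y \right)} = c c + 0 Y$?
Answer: $\frac{361}{25} \approx 14.44$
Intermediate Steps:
$r{\left(c,Y \right)} = c^{2}$ ($r{\left(c,Y \right)} = c^{2} + 0 = c^{2}$)
$R{\left(P \right)} = -5 + \frac{1}{5 + P}$ ($R{\left(P \right)} = -5 + \frac{1}{P + 5} = -5 + \frac{1}{5 + P}$)
$\left(R{\left(0 \right)} + r{\left(-1,7 \right)}\right)^{2} = \left(\frac{-24 - 0}{5 + 0} + \left(-1\right)^{2}\right)^{2} = \left(\frac{-24 + 0}{5} + 1\right)^{2} = \left(\frac{1}{5} \left(-24\right) + 1\right)^{2} = \left(- \frac{24}{5} + 1\right)^{2} = \left(- \frac{19}{5}\right)^{2} = \frac{361}{25}$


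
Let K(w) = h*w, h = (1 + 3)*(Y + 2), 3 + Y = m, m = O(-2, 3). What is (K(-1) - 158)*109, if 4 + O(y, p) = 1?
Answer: -15478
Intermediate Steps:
O(y, p) = -3 (O(y, p) = -4 + 1 = -3)
m = -3
Y = -6 (Y = -3 - 3 = -6)
h = -16 (h = (1 + 3)*(-6 + 2) = 4*(-4) = -16)
K(w) = -16*w
(K(-1) - 158)*109 = (-16*(-1) - 158)*109 = (16 - 158)*109 = -142*109 = -15478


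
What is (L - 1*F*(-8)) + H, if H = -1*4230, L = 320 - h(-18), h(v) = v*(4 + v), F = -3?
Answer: -4186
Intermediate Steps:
L = 68 (L = 320 - (-18)*(4 - 18) = 320 - (-18)*(-14) = 320 - 1*252 = 320 - 252 = 68)
H = -4230
(L - 1*F*(-8)) + H = (68 - 1*(-3)*(-8)) - 4230 = (68 - (-3)*(-8)) - 4230 = (68 - 1*24) - 4230 = (68 - 24) - 4230 = 44 - 4230 = -4186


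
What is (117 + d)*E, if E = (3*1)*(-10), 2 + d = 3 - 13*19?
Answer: 3870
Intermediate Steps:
d = -246 (d = -2 + (3 - 13*19) = -2 + (3 - 247) = -2 - 244 = -246)
E = -30 (E = 3*(-10) = -30)
(117 + d)*E = (117 - 246)*(-30) = -129*(-30) = 3870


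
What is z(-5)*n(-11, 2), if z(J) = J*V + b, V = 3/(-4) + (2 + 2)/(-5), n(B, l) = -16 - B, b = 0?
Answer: -155/4 ≈ -38.750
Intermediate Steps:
V = -31/20 (V = 3*(-¼) + 4*(-⅕) = -¾ - ⅘ = -31/20 ≈ -1.5500)
z(J) = -31*J/20 (z(J) = J*(-31/20) + 0 = -31*J/20 + 0 = -31*J/20)
z(-5)*n(-11, 2) = (-31/20*(-5))*(-16 - 1*(-11)) = 31*(-16 + 11)/4 = (31/4)*(-5) = -155/4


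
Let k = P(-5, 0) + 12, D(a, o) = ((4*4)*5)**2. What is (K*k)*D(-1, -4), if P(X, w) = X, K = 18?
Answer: 806400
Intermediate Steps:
D(a, o) = 6400 (D(a, o) = (16*5)**2 = 80**2 = 6400)
k = 7 (k = -5 + 12 = 7)
(K*k)*D(-1, -4) = (18*7)*6400 = 126*6400 = 806400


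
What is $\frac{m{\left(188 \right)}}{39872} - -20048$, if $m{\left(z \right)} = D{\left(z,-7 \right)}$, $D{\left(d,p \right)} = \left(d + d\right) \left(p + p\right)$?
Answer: $\frac{7137041}{356} \approx 20048.0$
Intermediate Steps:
$D{\left(d,p \right)} = 4 d p$ ($D{\left(d,p \right)} = 2 d 2 p = 4 d p$)
$m{\left(z \right)} = - 28 z$ ($m{\left(z \right)} = 4 z \left(-7\right) = - 28 z$)
$\frac{m{\left(188 \right)}}{39872} - -20048 = \frac{\left(-28\right) 188}{39872} - -20048 = \left(-5264\right) \frac{1}{39872} + 20048 = - \frac{47}{356} + 20048 = \frac{7137041}{356}$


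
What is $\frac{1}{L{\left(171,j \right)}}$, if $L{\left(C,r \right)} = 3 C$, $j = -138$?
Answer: $\frac{1}{513} \approx 0.0019493$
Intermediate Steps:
$\frac{1}{L{\left(171,j \right)}} = \frac{1}{3 \cdot 171} = \frac{1}{513}$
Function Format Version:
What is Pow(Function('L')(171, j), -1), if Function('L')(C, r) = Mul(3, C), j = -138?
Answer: Rational(1, 513) ≈ 0.0019493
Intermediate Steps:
Pow(Function('L')(171, j), -1) = Pow(Mul(3, 171), -1) = Pow(513, -1) = Rational(1, 513)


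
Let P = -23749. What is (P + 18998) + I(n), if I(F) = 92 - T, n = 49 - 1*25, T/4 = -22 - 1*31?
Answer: -4447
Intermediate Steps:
T = -212 (T = 4*(-22 - 1*31) = 4*(-22 - 31) = 4*(-53) = -212)
n = 24 (n = 49 - 25 = 24)
I(F) = 304 (I(F) = 92 - 1*(-212) = 92 + 212 = 304)
(P + 18998) + I(n) = (-23749 + 18998) + 304 = -4751 + 304 = -4447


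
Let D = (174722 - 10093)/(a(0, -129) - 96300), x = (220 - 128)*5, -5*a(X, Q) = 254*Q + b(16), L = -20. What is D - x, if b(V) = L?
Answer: -207231585/448714 ≈ -461.83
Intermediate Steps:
b(V) = -20
a(X, Q) = 4 - 254*Q/5 (a(X, Q) = -(254*Q - 20)/5 = -(-20 + 254*Q)/5 = 4 - 254*Q/5)
x = 460 (x = 92*5 = 460)
D = -823145/448714 (D = (174722 - 10093)/((4 - 254/5*(-129)) - 96300) = 164629/((4 + 32766/5) - 96300) = 164629/(32786/5 - 96300) = 164629/(-448714/5) = 164629*(-5/448714) = -823145/448714 ≈ -1.8345)
D - x = -823145/448714 - 1*460 = -823145/448714 - 460 = -207231585/448714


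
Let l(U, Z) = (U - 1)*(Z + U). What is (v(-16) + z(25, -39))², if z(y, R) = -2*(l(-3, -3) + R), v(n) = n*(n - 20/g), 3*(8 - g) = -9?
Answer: 12013156/121 ≈ 99282.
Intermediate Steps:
g = 11 (g = 8 - ⅓*(-9) = 8 + 3 = 11)
l(U, Z) = (-1 + U)*(U + Z)
v(n) = n*(-20/11 + n) (v(n) = n*(n - 20/11) = n*(-20/11 + n))
z(y, R) = -48 - 2*R (z(y, R) = -2*(((-3)² - 1*(-3) - 1*(-3) - 3*(-3)) + R) = -2*((9 + 3 + 3 + 9) + R) = -2*(24 + R) = -48 - 2*R)
(v(-16) + z(25, -39))² = ((1/11)*(-16)*(-20 + 11*(-16)) + (-48 - 2*(-39)))² = ((1/11)*(-16)*(-20 - 176) + (-48 + 78))² = ((1/11)*(-16)*(-196) + 30)² = (3136/11 + 30)² = (3466/11)² = 12013156/121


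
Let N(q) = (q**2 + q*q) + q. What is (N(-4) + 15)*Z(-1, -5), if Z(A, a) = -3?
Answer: -129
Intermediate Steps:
N(q) = q + 2*q**2 (N(q) = (q**2 + q**2) + q = 2*q**2 + q = q + 2*q**2)
(N(-4) + 15)*Z(-1, -5) = (-4*(1 + 2*(-4)) + 15)*(-3) = (-4*(1 - 8) + 15)*(-3) = (-4*(-7) + 15)*(-3) = (28 + 15)*(-3) = 43*(-3) = -129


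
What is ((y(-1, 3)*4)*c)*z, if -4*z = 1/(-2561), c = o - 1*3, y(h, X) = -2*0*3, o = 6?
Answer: 0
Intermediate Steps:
y(h, X) = 0 (y(h, X) = 0*3 = 0)
c = 3 (c = 6 - 1*3 = 6 - 3 = 3)
z = 1/10244 (z = -¼/(-2561) = -¼*(-1/2561) = 1/10244 ≈ 9.7618e-5)
((y(-1, 3)*4)*c)*z = ((0*4)*3)*(1/10244) = (0*3)*(1/10244) = 0*(1/10244) = 0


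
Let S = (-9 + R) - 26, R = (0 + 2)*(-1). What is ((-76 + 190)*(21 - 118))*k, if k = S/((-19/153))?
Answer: -3294702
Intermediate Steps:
R = -2 (R = 2*(-1) = -2)
S = -37 (S = (-9 - 2) - 26 = -11 - 26 = -37)
k = 5661/19 (k = -37/((-19/153)) = -37/((-19*1/153)) = -37/(-19/153) = -37*(-153/19) = 5661/19 ≈ 297.95)
((-76 + 190)*(21 - 118))*k = ((-76 + 190)*(21 - 118))*(5661/19) = (114*(-97))*(5661/19) = -11058*5661/19 = -3294702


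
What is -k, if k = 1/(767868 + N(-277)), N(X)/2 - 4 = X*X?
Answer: -1/921334 ≈ -1.0854e-6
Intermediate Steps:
N(X) = 8 + 2*X² (N(X) = 8 + 2*(X*X) = 8 + 2*X²)
k = 1/921334 (k = 1/(767868 + (8 + 2*(-277)²)) = 1/(767868 + (8 + 2*76729)) = 1/(767868 + (8 + 153458)) = 1/(767868 + 153466) = 1/921334 ≈ 1.0854e-6)
-k = -1*1/921334 = -1/921334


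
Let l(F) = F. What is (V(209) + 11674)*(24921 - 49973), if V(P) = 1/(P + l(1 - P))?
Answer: -292482100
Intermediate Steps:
V(P) = 1 (V(P) = 1/(P + (1 - P)) = 1/1 = 1)
(V(209) + 11674)*(24921 - 49973) = (1 + 11674)*(24921 - 49973) = 11675*(-25052) = -292482100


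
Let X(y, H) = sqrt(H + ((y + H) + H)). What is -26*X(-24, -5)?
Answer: -26*I*sqrt(39) ≈ -162.37*I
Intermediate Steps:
X(y, H) = sqrt(y + 3*H) (X(y, H) = sqrt(H + ((H + y) + H)) = sqrt(H + (y + 2*H)) = sqrt(y + 3*H))
-26*X(-24, -5) = -26*sqrt(-24 + 3*(-5)) = -26*sqrt(-24 - 15) = -26*I*sqrt(39)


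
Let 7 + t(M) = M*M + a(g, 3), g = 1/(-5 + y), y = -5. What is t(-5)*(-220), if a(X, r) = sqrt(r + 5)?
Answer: -3960 - 440*sqrt(2) ≈ -4582.3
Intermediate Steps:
g = -1/10 (g = 1/(-5 - 5) = 1/(-10) = -1/10 ≈ -0.10000)
a(X, r) = sqrt(5 + r)
t(M) = -7 + M**2 + 2*sqrt(2) (t(M) = -7 + (M*M + sqrt(5 + 3)) = -7 + (M**2 + sqrt(8)) = -7 + (M**2 + 2*sqrt(2)) = -7 + M**2 + 2*sqrt(2))
t(-5)*(-220) = (-7 + (-5)**2 + 2*sqrt(2))*(-220) = (-7 + 25 + 2*sqrt(2))*(-220) = (18 + 2*sqrt(2))*(-220) = -3960 - 440*sqrt(2)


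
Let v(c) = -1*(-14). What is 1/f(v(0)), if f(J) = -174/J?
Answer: -7/87 ≈ -0.080460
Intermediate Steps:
v(c) = 14
1/f(v(0)) = 1/(-174/14) = 1/(-174*1/14) = 1/(-87/7) = -7/87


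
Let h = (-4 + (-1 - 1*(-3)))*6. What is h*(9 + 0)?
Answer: -108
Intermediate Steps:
h = -12 (h = (-4 + (-1 + 3))*6 = (-4 + 2)*6 = -2*6 = -12)
h*(9 + 0) = -12*(9 + 0) = -12*9 = -108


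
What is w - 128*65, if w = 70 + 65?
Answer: -8185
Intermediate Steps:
w = 135
w - 128*65 = 135 - 128*65 = 135 - 8320 = -8185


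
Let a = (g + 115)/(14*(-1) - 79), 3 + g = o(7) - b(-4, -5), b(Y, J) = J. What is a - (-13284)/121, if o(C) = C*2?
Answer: 1219561/11253 ≈ 108.38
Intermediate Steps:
o(C) = 2*C
g = 16 (g = -3 + (2*7 - 1*(-5)) = -3 + (14 + 5) = -3 + 19 = 16)
a = -131/93 (a = (16 + 115)/(14*(-1) - 79) = 131/(-14 - 79) = 131/(-93) = 131*(-1/93) = -131/93 ≈ -1.4086)
a - (-13284)/121 = -131/93 - (-13284)/121 = -131/93 - 27*(-492/121) = -131/93 + 13284/121 = 1219561/11253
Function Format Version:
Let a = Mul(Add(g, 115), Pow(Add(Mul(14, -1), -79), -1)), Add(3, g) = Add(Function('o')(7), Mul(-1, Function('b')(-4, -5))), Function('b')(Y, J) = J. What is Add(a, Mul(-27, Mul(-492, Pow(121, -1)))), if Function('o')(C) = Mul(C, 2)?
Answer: Rational(1219561, 11253) ≈ 108.38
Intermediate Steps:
Function('o')(C) = Mul(2, C)
g = 16 (g = Add(-3, Add(Mul(2, 7), Mul(-1, -5))) = Add(-3, Add(14, 5)) = Add(-3, 19) = 16)
a = Rational(-131, 93) (a = Mul(Add(16, 115), Pow(Add(Mul(14, -1), -79), -1)) = Mul(131, Pow(Add(-14, -79), -1)) = Mul(131, Pow(-93, -1)) = Mul(131, Rational(-1, 93)) = Rational(-131, 93) ≈ -1.4086)
Add(a, Mul(-27, Mul(-492, Pow(121, -1)))) = Add(Rational(-131, 93), Mul(-27, Mul(-492, Pow(121, -1)))) = Add(Rational(-131, 93), Mul(-27, Mul(-492, Rational(1, 121)))) = Add(Rational(-131, 93), Mul(-27, Rational(-492, 121))) = Add(Rational(-131, 93), Rational(13284, 121)) = Rational(1219561, 11253)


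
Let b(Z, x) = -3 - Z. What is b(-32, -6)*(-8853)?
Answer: -256737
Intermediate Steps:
b(-32, -6)*(-8853) = (-3 - 1*(-32))*(-8853) = (-3 + 32)*(-8853) = 29*(-8853) = -256737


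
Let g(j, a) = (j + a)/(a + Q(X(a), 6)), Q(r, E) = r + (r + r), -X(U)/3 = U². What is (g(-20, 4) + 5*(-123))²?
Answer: 463153441/1225 ≈ 3.7808e+5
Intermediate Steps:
X(U) = -3*U²
Q(r, E) = 3*r (Q(r, E) = r + 2*r = 3*r)
g(j, a) = (a + j)/(a - 9*a²) (g(j, a) = (j + a)/(a + 3*(-3*a²)) = (a + j)/(a - 9*a²))
(g(-20, 4) + 5*(-123))² = ((4 - 20)/(4*(1 - 9*4)) + 5*(-123))² = ((¼)*(-16)/(1 - 36) - 615)² = ((¼)*(-16)/(-35) - 615)² = ((¼)*(-1/35)*(-16) - 615)² = (4/35 - 615)² = (-21521/35)² = 463153441/1225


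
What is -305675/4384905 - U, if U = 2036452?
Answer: -1785929772547/876981 ≈ -2.0365e+6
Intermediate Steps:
-305675/4384905 - U = -305675/4384905 - 1*2036452 = -305675*1/4384905 - 2036452 = -61135/876981 - 2036452 = -1785929772547/876981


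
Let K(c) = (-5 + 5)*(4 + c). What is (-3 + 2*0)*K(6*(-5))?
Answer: 0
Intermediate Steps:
K(c) = 0 (K(c) = 0*(4 + c) = 0)
(-3 + 2*0)*K(6*(-5)) = (-3 + 2*0)*0 = (-3 + 0)*0 = -3*0 = 0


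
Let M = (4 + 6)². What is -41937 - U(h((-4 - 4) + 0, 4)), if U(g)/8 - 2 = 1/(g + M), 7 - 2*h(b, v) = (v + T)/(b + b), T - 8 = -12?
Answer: -8684287/207 ≈ -41953.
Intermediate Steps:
T = -4 (T = 8 - 12 = -4)
h(b, v) = 7/2 - (-4 + v)/(4*b) (h(b, v) = 7/2 - (v - 4)/(2*(b + b)) = 7/2 - (-4 + v)/(2*(2*b)) = 7/2 - (-4 + v)*1/(2*b)/2 = 7/2 - (-4 + v)/(4*b))
M = 100 (M = 10² = 100)
U(g) = 16 + 8/(100 + g) (U(g) = 16 + 8/(g + 100) = 16 + 8/(100 + g))
-41937 - U(h((-4 - 4) + 0, 4)) = -41937 - 8*(201 + 2*((4 - 1*4 + 14*((-4 - 4) + 0))/(4*((-4 - 4) + 0))))/(100 + (4 - 1*4 + 14*((-4 - 4) + 0))/(4*((-4 - 4) + 0))) = -41937 - 8*(201 + 2*((4 - 4 + 14*(-8 + 0))/(4*(-8 + 0))))/(100 + (4 - 4 + 14*(-8 + 0))/(4*(-8 + 0))) = -41937 - 8*(201 + 2*((¼)*(4 - 4 + 14*(-8))/(-8)))/(100 + (¼)*(4 - 4 + 14*(-8))/(-8)) = -41937 - 8*(201 + 2*((¼)*(-⅛)*(4 - 4 - 112)))/(100 + (¼)*(-⅛)*(4 - 4 - 112)) = -41937 - 8*(201 + 2*((¼)*(-⅛)*(-112)))/(100 + (¼)*(-⅛)*(-112)) = -41937 - 8*(201 + 2*(7/2))/(100 + 7/2) = -41937 - 8*(201 + 7)/207/2 = -41937 - 8*2*208/207 = -41937 - 1*3328/207 = -41937 - 3328/207 = -8684287/207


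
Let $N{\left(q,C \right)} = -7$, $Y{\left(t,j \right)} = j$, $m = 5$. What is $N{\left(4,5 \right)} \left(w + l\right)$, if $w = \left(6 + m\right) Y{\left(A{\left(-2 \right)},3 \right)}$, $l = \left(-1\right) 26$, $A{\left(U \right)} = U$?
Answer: $-49$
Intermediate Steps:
$l = -26$
$w = 33$ ($w = \left(6 + 5\right) 3 = 11 \cdot 3 = 33$)
$N{\left(4,5 \right)} \left(w + l\right) = - 7 \left(33 - 26\right) = \left(-7\right) 7 = -49$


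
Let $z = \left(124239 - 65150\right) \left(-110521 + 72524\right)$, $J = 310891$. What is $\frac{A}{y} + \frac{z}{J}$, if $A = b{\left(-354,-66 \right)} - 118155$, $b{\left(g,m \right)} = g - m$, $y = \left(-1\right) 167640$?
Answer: $- \frac{125449766192469}{17372589080} \approx -7221.1$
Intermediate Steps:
$z = -2245204733$ ($z = 59089 \left(-37997\right) = -2245204733$)
$y = -167640$
$A = -118443$ ($A = \left(-354 - -66\right) - 118155 = \left(-354 + 66\right) - 118155 = -288 - 118155 = -118443$)
$\frac{A}{y} + \frac{z}{J} = - \frac{118443}{-167640} - \frac{2245204733}{310891} = \left(-118443\right) \left(- \frac{1}{167640}\right) - \frac{2245204733}{310891} = \frac{39481}{55880} - \frac{2245204733}{310891} = - \frac{125449766192469}{17372589080}$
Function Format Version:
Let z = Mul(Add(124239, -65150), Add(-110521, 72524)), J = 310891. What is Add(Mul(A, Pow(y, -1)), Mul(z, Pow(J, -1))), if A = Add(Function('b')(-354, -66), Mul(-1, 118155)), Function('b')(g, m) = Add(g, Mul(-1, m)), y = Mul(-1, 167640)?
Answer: Rational(-125449766192469, 17372589080) ≈ -7221.1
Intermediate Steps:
z = -2245204733 (z = Mul(59089, -37997) = -2245204733)
y = -167640
A = -118443 (A = Add(Add(-354, Mul(-1, -66)), Mul(-1, 118155)) = Add(Add(-354, 66), -118155) = Add(-288, -118155) = -118443)
Add(Mul(A, Pow(y, -1)), Mul(z, Pow(J, -1))) = Add(Mul(-118443, Pow(-167640, -1)), Mul(-2245204733, Pow(310891, -1))) = Add(Mul(-118443, Rational(-1, 167640)), Mul(-2245204733, Rational(1, 310891))) = Add(Rational(39481, 55880), Rational(-2245204733, 310891)) = Rational(-125449766192469, 17372589080)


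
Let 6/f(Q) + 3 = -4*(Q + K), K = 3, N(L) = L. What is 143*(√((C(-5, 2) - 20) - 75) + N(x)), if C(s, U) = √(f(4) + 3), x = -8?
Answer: -1144 + 143*I*√(91295 - 31*√2697)/31 ≈ -1144.0 + 1381.4*I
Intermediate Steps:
f(Q) = 6/(-15 - 4*Q) (f(Q) = 6/(-3 - 4*(Q + 3)) = 6/(-3 - 4*(3 + Q)) = 6/(-3 + (-12 - 4*Q)) = 6/(-15 - 4*Q))
C(s, U) = √2697/31 (C(s, U) = √(-6/(15 + 4*4) + 3) = √(-6/(15 + 16) + 3) = √(-6/31 + 3) = √(87/31) = √2697/31)
143*(√((C(-5, 2) - 20) - 75) + N(x)) = 143*(√((√2697/31 - 20) - 75) - 8) = 143*(√((-20 + √2697/31) - 75) - 8) = 143*(√(-95 + √2697/31) - 8) = 143*(-8 + √(-95 + √2697/31)) = -1144 + 143*√(-95 + √2697/31)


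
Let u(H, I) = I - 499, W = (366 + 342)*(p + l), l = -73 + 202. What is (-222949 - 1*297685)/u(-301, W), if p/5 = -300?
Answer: 520634/971167 ≈ 0.53609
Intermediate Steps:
l = 129
p = -1500 (p = 5*(-300) = -1500)
W = -970668 (W = (366 + 342)*(-1500 + 129) = 708*(-1371) = -970668)
u(H, I) = -499 + I
(-222949 - 1*297685)/u(-301, W) = (-222949 - 1*297685)/(-499 - 970668) = (-222949 - 297685)/(-971167) = -520634*(-1/971167) = 520634/971167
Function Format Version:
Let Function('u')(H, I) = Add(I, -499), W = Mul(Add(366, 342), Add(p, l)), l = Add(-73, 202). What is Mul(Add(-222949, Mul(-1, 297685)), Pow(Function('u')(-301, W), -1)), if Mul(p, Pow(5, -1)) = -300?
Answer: Rational(520634, 971167) ≈ 0.53609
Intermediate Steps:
l = 129
p = -1500 (p = Mul(5, -300) = -1500)
W = -970668 (W = Mul(Add(366, 342), Add(-1500, 129)) = Mul(708, -1371) = -970668)
Function('u')(H, I) = Add(-499, I)
Mul(Add(-222949, Mul(-1, 297685)), Pow(Function('u')(-301, W), -1)) = Mul(Add(-222949, Mul(-1, 297685)), Pow(Add(-499, -970668), -1)) = Mul(Add(-222949, -297685), Pow(-971167, -1)) = Mul(-520634, Rational(-1, 971167)) = Rational(520634, 971167)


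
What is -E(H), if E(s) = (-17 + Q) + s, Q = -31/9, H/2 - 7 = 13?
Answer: -176/9 ≈ -19.556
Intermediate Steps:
H = 40 (H = 14 + 2*13 = 14 + 26 = 40)
Q = -31/9 (Q = -31*⅑ = -31/9 ≈ -3.4444)
E(s) = -184/9 + s (E(s) = (-17 - 31/9) + s = -184/9 + s)
-E(H) = -(-184/9 + 40) = -1*176/9 = -176/9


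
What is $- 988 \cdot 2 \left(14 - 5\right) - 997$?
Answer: $-18781$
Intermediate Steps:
$- 988 \cdot 2 \left(14 - 5\right) - 997 = - 988 \cdot 2 \cdot 9 - 997 = \left(-988\right) 18 - 997 = -17784 - 997 = -18781$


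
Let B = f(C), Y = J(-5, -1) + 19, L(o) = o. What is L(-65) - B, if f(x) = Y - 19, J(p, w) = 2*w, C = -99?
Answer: -63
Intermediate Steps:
Y = 17 (Y = 2*(-1) + 19 = -2 + 19 = 17)
f(x) = -2 (f(x) = 17 - 19 = -2)
B = -2
L(-65) - B = -65 - 1*(-2) = -65 + 2 = -63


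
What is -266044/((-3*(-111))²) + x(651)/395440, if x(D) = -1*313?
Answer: -105239147617/43849946160 ≈ -2.4000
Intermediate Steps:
x(D) = -313
-266044/((-3*(-111))²) + x(651)/395440 = -266044/((-3*(-111))²) - 313/395440 = -266044/(333²) - 313*1/395440 = -266044/110889 - 313/395440 = -105239147617/43849946160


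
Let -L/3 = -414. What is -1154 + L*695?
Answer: 862036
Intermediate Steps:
L = 1242 (L = -3*(-414) = 1242)
-1154 + L*695 = -1154 + 1242*695 = -1154 + 863190 = 862036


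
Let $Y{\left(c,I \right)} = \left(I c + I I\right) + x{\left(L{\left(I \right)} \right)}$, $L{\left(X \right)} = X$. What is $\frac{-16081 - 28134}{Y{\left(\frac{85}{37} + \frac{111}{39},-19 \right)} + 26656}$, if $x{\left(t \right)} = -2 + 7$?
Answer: $- \frac{21267415}{12950576} \approx -1.6422$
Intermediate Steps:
$x{\left(t \right)} = 5$
$Y{\left(c,I \right)} = 5 + I^{2} + I c$ ($Y{\left(c,I \right)} = \left(I c + I I\right) + 5 = \left(I c + I^{2}\right) + 5 = \left(I^{2} + I c\right) + 5 = 5 + I^{2} + I c$)
$\frac{-16081 - 28134}{Y{\left(\frac{85}{37} + \frac{111}{39},-19 \right)} + 26656} = \frac{-16081 - 28134}{\left(5 + \left(-19\right)^{2} - 19 \left(\frac{85}{37} + \frac{111}{39}\right)\right) + 26656} = - \frac{44215}{\left(5 + 361 - 19 \left(85 \cdot \frac{1}{37} + 111 \cdot \frac{1}{39}\right)\right) + 26656} = - \frac{44215}{\left(5 + 361 - 19 \left(\frac{85}{37} + \frac{37}{13}\right)\right) + 26656} = - \frac{44215}{\left(5 + 361 - \frac{47006}{481}\right) + 26656} = - \frac{44215}{\frac{129040}{481} + 26656} = - \frac{44215}{\frac{12950576}{481}} = \left(-44215\right) \frac{481}{12950576} = - \frac{21267415}{12950576}$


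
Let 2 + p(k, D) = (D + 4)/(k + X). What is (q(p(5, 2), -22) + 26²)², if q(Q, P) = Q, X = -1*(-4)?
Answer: 4096576/9 ≈ 4.5518e+5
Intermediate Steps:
X = 4
p(k, D) = -2 + (4 + D)/(4 + k) (p(k, D) = -2 + (D + 4)/(k + 4) = -2 + (4 + D)/(4 + k))
(q(p(5, 2), -22) + 26²)² = ((-4 + 2 - 2*5)/(4 + 5) + 26²)² = ((-4 + 2 - 10)/9 + 676)² = ((⅑)*(-12) + 676)² = (-4/3 + 676)² = (2024/3)² = 4096576/9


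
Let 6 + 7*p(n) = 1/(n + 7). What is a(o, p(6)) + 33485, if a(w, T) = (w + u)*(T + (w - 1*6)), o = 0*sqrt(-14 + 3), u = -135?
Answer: 447320/13 ≈ 34409.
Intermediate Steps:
p(n) = -6/7 + 1/(7*(7 + n)) (p(n) = -6/7 + 1/(7*(n + 7)) = -6/7 + 1/(7*(7 + n)))
o = 0 (o = 0*sqrt(-11) = 0*(I*sqrt(11)) = 0)
a(w, T) = (-135 + w)*(-6 + T + w) (a(w, T) = (w - 135)*(T + (w - 1*6)) = (-135 + w)*(T + (w - 6)) = (-135 + w)*(T + (-6 + w)) = (-135 + w)*(-6 + T + w))
a(o, p(6)) + 33485 = (810 + 0**2 - 141*0 - 135*(-41 - 6*6)/(7*(7 + 6)) + ((-41 - 6*6)/(7*(7 + 6)))*0) + 33485 = (810 + 0 + 0 - 135*(-41 - 36)/(7*13) + ((1/7)*(-41 - 36)/13)*0) + 33485 = (810 + 0 + 0 - 135*(-77)/(7*13) + ((1/7)*(1/13)*(-77))*0) + 33485 = (810 + 0 + 0 - 135*(-11/13) - 11/13*0) + 33485 = (810 + 0 + 0 + 1485/13 + 0) + 33485 = 12015/13 + 33485 = 447320/13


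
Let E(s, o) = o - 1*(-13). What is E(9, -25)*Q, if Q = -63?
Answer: 756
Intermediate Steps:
E(s, o) = 13 + o (E(s, o) = o + 13 = 13 + o)
E(9, -25)*Q = (13 - 25)*(-63) = -12*(-63) = 756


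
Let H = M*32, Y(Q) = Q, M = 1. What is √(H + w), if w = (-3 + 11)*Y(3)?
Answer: 2*√14 ≈ 7.4833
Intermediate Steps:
w = 24 (w = (-3 + 11)*3 = 8*3 = 24)
H = 32 (H = 1*32 = 32)
√(H + w) = √(32 + 24) = √56 = 2*√14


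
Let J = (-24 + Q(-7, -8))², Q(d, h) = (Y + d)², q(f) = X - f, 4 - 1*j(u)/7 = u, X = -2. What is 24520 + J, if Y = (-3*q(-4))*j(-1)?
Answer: 2215138745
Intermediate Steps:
j(u) = 28 - 7*u
q(f) = -2 - f
Y = -210 (Y = (-3*(-2 - 1*(-4)))*(28 - 7*(-1)) = (-3*(-2 + 4))*(28 + 7) = -3*2*35 = -6*35 = -210)
Q(d, h) = (-210 + d)²
J = 2215114225 (J = (-24 + (-210 - 7)²)² = (-24 + (-217)²)² = (-24 + 47089)² = 47065² = 2215114225)
24520 + J = 24520 + 2215114225 = 2215138745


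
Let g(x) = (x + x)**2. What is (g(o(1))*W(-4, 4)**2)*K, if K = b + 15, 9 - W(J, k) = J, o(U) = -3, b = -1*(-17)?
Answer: 194688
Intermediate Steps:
b = 17
W(J, k) = 9 - J
K = 32 (K = 17 + 15 = 32)
g(x) = 4*x**2 (g(x) = (2*x)**2 = 4*x**2)
(g(o(1))*W(-4, 4)**2)*K = ((4*(-3)**2)*(9 - 1*(-4))**2)*32 = ((4*9)*(9 + 4)**2)*32 = (36*13**2)*32 = (36*169)*32 = 6084*32 = 194688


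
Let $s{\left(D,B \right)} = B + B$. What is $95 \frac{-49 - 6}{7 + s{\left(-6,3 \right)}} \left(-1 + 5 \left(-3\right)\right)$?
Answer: $\frac{83600}{13} \approx 6430.8$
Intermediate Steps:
$s{\left(D,B \right)} = 2 B$
$95 \frac{-49 - 6}{7 + s{\left(-6,3 \right)}} \left(-1 + 5 \left(-3\right)\right) = 95 \frac{-49 - 6}{7 + 2 \cdot 3} \left(-1 + 5 \left(-3\right)\right) = 95 \left(- \frac{55}{7 + 6}\right) \left(-1 - 15\right) = 95 \left(- \frac{55}{13}\right) \left(-16\right) = \left(- \frac{5225}{13}\right) \left(-16\right) = \frac{83600}{13}$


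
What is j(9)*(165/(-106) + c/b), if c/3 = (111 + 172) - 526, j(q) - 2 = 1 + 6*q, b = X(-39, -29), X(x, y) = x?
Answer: 1345941/1378 ≈ 976.74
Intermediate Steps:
b = -39
j(q) = 3 + 6*q (j(q) = 2 + (1 + 6*q) = 3 + 6*q)
c = -729 (c = 3*((111 + 172) - 526) = 3*(283 - 526) = 3*(-243) = -729)
j(9)*(165/(-106) + c/b) = (3 + 6*9)*(165/(-106) - 729/(-39)) = (3 + 54)*(165*(-1/106) - 729*(-1/39)) = 57*(-165/106 + 243/13) = 57*(23613/1378) = 1345941/1378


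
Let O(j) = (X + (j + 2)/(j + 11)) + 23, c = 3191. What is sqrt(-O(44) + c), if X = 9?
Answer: sqrt(9553445)/55 ≈ 56.198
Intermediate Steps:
O(j) = 32 + (2 + j)/(11 + j) (O(j) = (9 + (j + 2)/(j + 11)) + 23 = (9 + (2 + j)/(11 + j)) + 23 = 32 + (2 + j)/(11 + j))
sqrt(-O(44) + c) = sqrt(-3*(118 + 11*44)/(11 + 44) + 3191) = sqrt(-3*(118 + 484)/55 + 3191) = sqrt(-3*602/55 + 3191) = sqrt(-1*1806/55 + 3191) = sqrt(-1806/55 + 3191) = sqrt(173699/55) = sqrt(9553445)/55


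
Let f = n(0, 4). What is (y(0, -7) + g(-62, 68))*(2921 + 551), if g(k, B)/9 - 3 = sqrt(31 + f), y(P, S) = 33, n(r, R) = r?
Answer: 208320 + 31248*sqrt(31) ≈ 3.8230e+5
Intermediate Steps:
f = 0
g(k, B) = 27 + 9*sqrt(31) (g(k, B) = 27 + 9*sqrt(31 + 0) = 27 + 9*sqrt(31))
(y(0, -7) + g(-62, 68))*(2921 + 551) = (33 + (27 + 9*sqrt(31)))*(2921 + 551) = (60 + 9*sqrt(31))*3472 = 208320 + 31248*sqrt(31)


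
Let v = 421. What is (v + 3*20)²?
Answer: 231361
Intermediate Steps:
(v + 3*20)² = (421 + 3*20)² = (421 + 60)² = 481² = 231361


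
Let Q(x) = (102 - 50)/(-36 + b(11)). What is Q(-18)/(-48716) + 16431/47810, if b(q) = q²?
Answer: 3401799227/9898725830 ≈ 0.34366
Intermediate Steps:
Q(x) = 52/85 (Q(x) = (102 - 50)/(-36 + 11²) = 52/(-36 + 121) = 52/85)
Q(-18)/(-48716) + 16431/47810 = (52/85)/(-48716) + 16431/47810 = (52/85)*(-1/48716) + 16431*(1/47810) = -13/1035215 + 16431/47810 = 3401799227/9898725830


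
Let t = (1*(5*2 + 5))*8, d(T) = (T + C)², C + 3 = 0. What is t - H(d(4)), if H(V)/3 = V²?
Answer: 117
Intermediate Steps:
C = -3 (C = -3 + 0 = -3)
d(T) = (-3 + T)² (d(T) = (T - 3)² = (-3 + T)²)
t = 120 (t = (1*(10 + 5))*8 = (1*15)*8 = 15*8 = 120)
H(V) = 3*V²
t - H(d(4)) = 120 - 3*((-3 + 4)²)² = 120 - 3*(1²)² = 120 - 3*1² = 120 - 3 = 117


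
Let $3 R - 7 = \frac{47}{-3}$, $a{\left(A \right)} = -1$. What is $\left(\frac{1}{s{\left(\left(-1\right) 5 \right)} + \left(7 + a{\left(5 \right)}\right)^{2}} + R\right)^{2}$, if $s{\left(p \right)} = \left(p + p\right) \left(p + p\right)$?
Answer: $\frac{12439729}{1498176} \approx 8.3033$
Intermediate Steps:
$s{\left(p \right)} = 4 p^{2}$ ($s{\left(p \right)} = 2 p 2 p = 4 p^{2}$)
$R = - \frac{26}{9}$ ($R = \frac{7}{3} + \frac{47 \frac{1}{-3}}{3} = \frac{7}{3} + \frac{47 \left(- \frac{1}{3}\right)}{3} = \frac{7}{3} + \frac{1}{3} \left(- \frac{47}{3}\right) = \frac{7}{3} - \frac{47}{9} = - \frac{26}{9} \approx -2.8889$)
$\left(\frac{1}{s{\left(\left(-1\right) 5 \right)} + \left(7 + a{\left(5 \right)}\right)^{2}} + R\right)^{2} = \left(\frac{1}{4 \left(\left(-1\right) 5\right)^{2} + \left(7 - 1\right)^{2}} - \frac{26}{9}\right)^{2} = \left(\frac{1}{4 \left(-5\right)^{2} + 6^{2}} - \frac{26}{9}\right)^{2} = \left(\frac{1}{4 \cdot 25 + 36} - \frac{26}{9}\right)^{2} = \left(\frac{1}{100 + 36} - \frac{26}{9}\right)^{2} = \left(\frac{1}{136} - \frac{26}{9}\right)^{2} = \left(- \frac{3527}{1224}\right)^{2} = \frac{12439729}{1498176}$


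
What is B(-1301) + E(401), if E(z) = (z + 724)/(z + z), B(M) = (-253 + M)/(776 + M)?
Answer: 87473/20050 ≈ 4.3627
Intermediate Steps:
B(M) = (-253 + M)/(776 + M)
E(z) = (724 + z)/(2*z) (E(z) = (724 + z)/((2*z)) = (724 + z)*(1/(2*z)) = (724 + z)/(2*z))
B(-1301) + E(401) = (-253 - 1301)/(776 - 1301) + (1/2)*(724 + 401)/401 = -1554/(-525) + (1/2)*(1/401)*1125 = -1/525*(-1554) + 1125/802 = 74/25 + 1125/802 = 87473/20050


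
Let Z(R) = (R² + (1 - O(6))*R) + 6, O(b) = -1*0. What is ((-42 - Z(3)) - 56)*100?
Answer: -11600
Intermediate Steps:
O(b) = 0
Z(R) = 6 + R + R² (Z(R) = (R² + (1 - 1*0)*R) + 6 = (R² + (1 + 0)*R) + 6 = (R² + 1*R) + 6 = (R² + R) + 6 = (R + R²) + 6 = 6 + R + R²)
((-42 - Z(3)) - 56)*100 = ((-42 - (6 + 3 + 3²)) - 56)*100 = ((-42 - (6 + 3 + 9)) - 56)*100 = ((-42 - 1*18) - 56)*100 = ((-42 - 18) - 56)*100 = (-60 - 56)*100 = -116*100 = -11600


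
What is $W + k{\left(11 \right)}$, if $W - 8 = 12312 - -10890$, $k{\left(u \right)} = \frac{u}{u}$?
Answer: $23211$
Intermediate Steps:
$k{\left(u \right)} = 1$
$W = 23210$ ($W = 8 + \left(12312 - -10890\right) = 8 + \left(12312 + 10890\right) = 8 + 23202 = 23210$)
$W + k{\left(11 \right)} = 23210 + 1 = 23211$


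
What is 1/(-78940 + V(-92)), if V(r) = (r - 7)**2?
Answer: -1/69139 ≈ -1.4464e-5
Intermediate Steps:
V(r) = (-7 + r)**2
1/(-78940 + V(-92)) = 1/(-78940 + (-7 - 92)**2) = 1/(-78940 + (-99)**2) = 1/(-78940 + 9801) = 1/(-69139) = -1/69139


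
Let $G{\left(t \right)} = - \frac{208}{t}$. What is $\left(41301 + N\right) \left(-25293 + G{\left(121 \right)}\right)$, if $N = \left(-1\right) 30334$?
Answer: $- \frac{3051479017}{11} \approx -2.7741 \cdot 10^{8}$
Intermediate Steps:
$N = -30334$
$\left(41301 + N\right) \left(-25293 + G{\left(121 \right)}\right) = \left(41301 - 30334\right) \left(-25293 - \frac{208}{121}\right) = 10967 \left(-25293 - \frac{208}{121}\right) = 10967 \left(- \frac{3060661}{121}\right) = - \frac{3051479017}{11}$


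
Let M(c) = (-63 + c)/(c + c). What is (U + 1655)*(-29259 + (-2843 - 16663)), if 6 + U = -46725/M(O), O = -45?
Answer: 3636747405/2 ≈ 1.8184e+9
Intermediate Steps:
M(c) = (-63 + c)/(2*c) (M(c) = (-63 + c)/((2*c)) = (-63 + c)*(1/(2*c)) = (-63 + c)/(2*c))
U = -77887/2 (U = -6 - 46725*(-90/(-63 - 45)) = -6 - 46725/((½)*(-1/45)*(-108)) = -6 - 46725/6/5 = -6 - 46725*⅚ = -6 - 77875/2 = -77887/2 ≈ -38944.)
(U + 1655)*(-29259 + (-2843 - 16663)) = (-77887/2 + 1655)*(-29259 + (-2843 - 16663)) = -74577*(-29259 - 19506)/2 = -74577/2*(-48765) = 3636747405/2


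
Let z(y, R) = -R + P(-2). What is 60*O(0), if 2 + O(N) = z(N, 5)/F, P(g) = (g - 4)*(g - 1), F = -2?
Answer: -510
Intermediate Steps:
P(g) = (-1 + g)*(-4 + g) (P(g) = (-4 + g)*(-1 + g) = (-1 + g)*(-4 + g))
z(y, R) = 18 - R (z(y, R) = -R + (4 + (-2)² - 5*(-2)) = -R + (4 + 4 + 10) = -R + 18 = 18 - R)
O(N) = -17/2 (O(N) = -2 + (18 - 1*5)/(-2) = -2 + (18 - 5)*(-½) = -2 + 13*(-½) = -2 - 13/2 = -17/2)
60*O(0) = 60*(-17/2) = -510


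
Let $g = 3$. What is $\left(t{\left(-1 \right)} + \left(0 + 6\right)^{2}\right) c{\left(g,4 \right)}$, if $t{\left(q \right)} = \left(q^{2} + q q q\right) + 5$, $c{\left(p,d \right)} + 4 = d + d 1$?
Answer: $164$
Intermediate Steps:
$c{\left(p,d \right)} = -4 + 2 d$ ($c{\left(p,d \right)} = -4 + \left(d + d 1\right) = -4 + \left(d + d\right) = -4 + 2 d$)
$t{\left(q \right)} = 5 + q^{2} + q^{3}$ ($t{\left(q \right)} = \left(q^{2} + q^{2} q\right) + 5 = \left(q^{2} + q^{3}\right) + 5 = 5 + q^{2} + q^{3}$)
$\left(t{\left(-1 \right)} + \left(0 + 6\right)^{2}\right) c{\left(g,4 \right)} = \left(\left(5 + \left(-1\right)^{2} + \left(-1\right)^{3}\right) + \left(0 + 6\right)^{2}\right) \left(-4 + 2 \cdot 4\right) = \left(\left(5 + 1 - 1\right) + 6^{2}\right) \left(-4 + 8\right) = \left(5 + 36\right) 4 = 41 \cdot 4 = 164$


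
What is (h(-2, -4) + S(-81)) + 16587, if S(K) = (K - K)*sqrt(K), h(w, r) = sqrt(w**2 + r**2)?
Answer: 16587 + 2*sqrt(5) ≈ 16591.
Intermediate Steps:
h(w, r) = sqrt(r**2 + w**2)
S(K) = 0 (S(K) = 0*sqrt(K) = 0)
(h(-2, -4) + S(-81)) + 16587 = (sqrt((-4)**2 + (-2)**2) + 0) + 16587 = (sqrt(16 + 4) + 0) + 16587 = (sqrt(20) + 0) + 16587 = (2*sqrt(5) + 0) + 16587 = 2*sqrt(5) + 16587 = 16587 + 2*sqrt(5)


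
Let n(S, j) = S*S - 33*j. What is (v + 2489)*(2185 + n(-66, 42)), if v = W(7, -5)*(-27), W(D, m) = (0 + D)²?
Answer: 6010730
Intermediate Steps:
n(S, j) = S² - 33*j
W(D, m) = D²
v = -1323 (v = 7²*(-27) = 49*(-27) = -1323)
(v + 2489)*(2185 + n(-66, 42)) = (-1323 + 2489)*(2185 + ((-66)² - 33*42)) = 1166*(2185 + (4356 - 1386)) = 1166*(2185 + 2970) = 1166*5155 = 6010730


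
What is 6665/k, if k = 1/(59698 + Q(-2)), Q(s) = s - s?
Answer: 397887170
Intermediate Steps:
Q(s) = 0
k = 1/59698 (k = 1/(59698 + 0) = 1/59698 ≈ 1.6751e-5)
6665/k = 6665/(1/59698) = 6665*59698 = 397887170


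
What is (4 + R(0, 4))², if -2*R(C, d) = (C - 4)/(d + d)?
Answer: 289/16 ≈ 18.063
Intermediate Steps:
R(C, d) = -(-4 + C)/(4*d) (R(C, d) = -(C - 4)/(2*(d + d)) = -(-4 + C)/(2*(2*d)) = -(-4 + C)*1/(2*d)/2 = -(-4 + C)/(4*d))
(4 + R(0, 4))² = (4 + (¼)*(4 - 1*0)/4)² = (4 + (¼)*(¼)*(4 + 0))² = (4 + (¼)*(¼)*4)² = (4 + ¼)² = (17/4)² = 289/16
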